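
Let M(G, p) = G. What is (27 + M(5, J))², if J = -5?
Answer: 1024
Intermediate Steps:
(27 + M(5, J))² = (27 + 5)² = 32² = 1024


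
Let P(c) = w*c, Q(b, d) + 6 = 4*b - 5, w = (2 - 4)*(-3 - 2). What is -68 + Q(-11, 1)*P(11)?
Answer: -6118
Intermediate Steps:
w = 10 (w = -2*(-5) = 10)
Q(b, d) = -11 + 4*b (Q(b, d) = -6 + (4*b - 5) = -6 + (-5 + 4*b) = -11 + 4*b)
P(c) = 10*c
-68 + Q(-11, 1)*P(11) = -68 + (-11 + 4*(-11))*(10*11) = -68 + (-11 - 44)*110 = -68 - 55*110 = -68 - 6050 = -6118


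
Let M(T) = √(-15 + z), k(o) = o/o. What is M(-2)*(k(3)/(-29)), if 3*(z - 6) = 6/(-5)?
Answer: -I*√235/145 ≈ -0.10572*I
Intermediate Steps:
z = 28/5 (z = 6 + (6/(-5))/3 = 6 + (6*(-⅕))/3 = 6 + (⅓)*(-6/5) = 6 - ⅖ = 28/5 ≈ 5.6000)
k(o) = 1
M(T) = I*√235/5 (M(T) = √(-15 + 28/5) = √(-47/5) = I*√235/5)
M(-2)*(k(3)/(-29)) = (I*√235/5)*(1/(-29)) = (I*√235/5)*(1*(-1/29)) = (I*√235/5)*(-1/29) = -I*√235/145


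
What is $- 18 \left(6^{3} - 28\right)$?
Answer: $-3384$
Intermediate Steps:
$- 18 \left(6^{3} - 28\right) = - 18 \left(216 - 28\right) = \left(-18\right) 188 = -3384$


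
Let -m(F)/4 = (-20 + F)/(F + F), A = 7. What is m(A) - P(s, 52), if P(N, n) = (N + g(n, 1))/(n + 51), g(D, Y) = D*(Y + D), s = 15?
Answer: -16719/721 ≈ -23.189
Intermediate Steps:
g(D, Y) = D*(D + Y)
m(F) = -2*(-20 + F)/F (m(F) = -4*(-20 + F)/(F + F) = -4*(-20 + F)/(2*F) = -4*(-20 + F)*1/(2*F) = -2*(-20 + F)/F)
P(N, n) = (N + n*(1 + n))/(51 + n) (P(N, n) = (N + n*(n + 1))/(n + 51) = (N + n*(1 + n))/(51 + n))
m(A) - P(s, 52) = (-2 + 40/7) - (15 + 52*(1 + 52))/(51 + 52) = (-2 + 40*(1/7)) - (15 + 52*53)/103 = (-2 + 40/7) - (15 + 2756)/103 = 26/7 - 2771/103 = -16719/721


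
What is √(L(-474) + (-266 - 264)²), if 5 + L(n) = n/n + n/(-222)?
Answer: √384549547/37 ≈ 530.00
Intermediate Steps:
L(n) = -4 - n/222 (L(n) = -5 + (n/n + n/(-222)) = -5 + (1 + n*(-1/222)) = -5 + (1 - n/222) = -4 - n/222)
√(L(-474) + (-266 - 264)²) = √((-4 - 1/222*(-474)) + (-266 - 264)²) = √((-4 + 79/37) + (-530)²) = √(-69/37 + 280900) = √(10393231/37) = √384549547/37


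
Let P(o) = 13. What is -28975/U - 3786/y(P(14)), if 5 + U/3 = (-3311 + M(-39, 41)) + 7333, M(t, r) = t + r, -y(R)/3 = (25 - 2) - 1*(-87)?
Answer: 6014342/663135 ≈ 9.0696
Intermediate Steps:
y(R) = -330 (y(R) = -3*((25 - 2) - 1*(-87)) = -3*(23 + 87) = -3*110 = -330)
M(t, r) = r + t
U = 12057 (U = -15 + 3*((-3311 + (41 - 39)) + 7333) = -15 + 3*((-3311 + 2) + 7333) = -15 + 3*(-3309 + 7333) = -15 + 3*4024 = -15 + 12072 = 12057)
-28975/U - 3786/y(P(14)) = -28975/12057 - 3786/(-330) = -28975*1/12057 - 3786*(-1/330) = -28975/12057 + 631/55 = 6014342/663135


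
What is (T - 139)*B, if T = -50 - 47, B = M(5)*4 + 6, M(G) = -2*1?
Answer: 472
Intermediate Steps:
M(G) = -2
B = -2 (B = -2*4 + 6 = -8 + 6 = -2)
T = -97
(T - 139)*B = (-97 - 139)*(-2) = -236*(-2) = 472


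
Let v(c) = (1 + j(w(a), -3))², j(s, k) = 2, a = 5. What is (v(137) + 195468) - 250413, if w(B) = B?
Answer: -54936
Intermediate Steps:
v(c) = 9 (v(c) = (1 + 2)² = 3² = 9)
(v(137) + 195468) - 250413 = (9 + 195468) - 250413 = 195477 - 250413 = -54936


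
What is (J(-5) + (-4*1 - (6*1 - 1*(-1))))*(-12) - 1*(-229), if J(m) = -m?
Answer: 301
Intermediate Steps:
(J(-5) + (-4*1 - (6*1 - 1*(-1))))*(-12) - 1*(-229) = (-1*(-5) + (-4*1 - (6*1 - 1*(-1))))*(-12) - 1*(-229) = (5 + (-4 - (6 + 1)))*(-12) + 229 = (5 + (-4 - 1*7))*(-12) + 229 = (5 + (-4 - 7))*(-12) + 229 = (5 - 11)*(-12) + 229 = -6*(-12) + 229 = 72 + 229 = 301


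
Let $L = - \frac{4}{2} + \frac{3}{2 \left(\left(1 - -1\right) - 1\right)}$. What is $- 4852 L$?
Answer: $2426$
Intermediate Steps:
$L = - \frac{1}{2}$ ($L = \left(-4\right) \frac{1}{2} + \frac{3}{2 \left(\left(1 + 1\right) - 1\right)} = -2 + \frac{3}{2 \left(2 - 1\right)} = -2 + \frac{3}{2 \cdot 1} = -2 + \frac{3}{2} = - \frac{1}{2} \approx -0.5$)
$- 4852 L = \left(-4852\right) \left(- \frac{1}{2}\right) = 2426$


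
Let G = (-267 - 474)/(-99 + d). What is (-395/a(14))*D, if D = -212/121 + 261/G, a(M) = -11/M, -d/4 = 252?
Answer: 64153668250/328757 ≈ 1.9514e+5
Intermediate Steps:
d = -1008 (d = -4*252 = -1008)
G = 247/369 (G = (-267 - 474)/(-99 - 1008) = -741/(-1107) = -741*(-1/1107) = 247/369 ≈ 0.66938)
D = 11601025/29887 (D = -212/121 + 261/(247/369) = -212*1/121 + 261*(369/247) = -212/121 + 96309/247 = 11601025/29887 ≈ 388.16)
(-395/a(14))*D = -395/((-11/14))*(11601025/29887) = -395/((-11*1/14))*(11601025/29887) = -395/(-11/14)*(11601025/29887) = -395*(-14/11)*(11601025/29887) = (5530/11)*(11601025/29887) = 64153668250/328757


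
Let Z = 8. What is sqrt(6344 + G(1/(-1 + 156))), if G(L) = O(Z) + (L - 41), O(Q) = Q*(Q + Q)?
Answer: sqrt(154504930)/155 ≈ 80.194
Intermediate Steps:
O(Q) = 2*Q**2 (O(Q) = Q*(2*Q) = 2*Q**2)
G(L) = 87 + L (G(L) = 2*8**2 + (L - 41) = 2*64 + (-41 + L) = 128 + (-41 + L) = 87 + L)
sqrt(6344 + G(1/(-1 + 156))) = sqrt(6344 + (87 + 1/(-1 + 156))) = sqrt(6344 + (87 + 1/155)) = sqrt(6344 + 13486/155) = sqrt(996806/155) = sqrt(154504930)/155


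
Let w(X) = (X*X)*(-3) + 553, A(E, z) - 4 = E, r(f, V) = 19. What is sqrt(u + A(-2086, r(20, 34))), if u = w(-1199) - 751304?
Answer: 2*I*sqrt(1266409) ≈ 2250.7*I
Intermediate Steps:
A(E, z) = 4 + E
w(X) = 553 - 3*X**2 (w(X) = X**2*(-3) + 553 = -3*X**2 + 553 = 553 - 3*X**2)
u = -5063554 (u = (553 - 3*(-1199)**2) - 751304 = (553 - 3*1437601) - 751304 = (553 - 4312803) - 751304 = -4312250 - 751304 = -5063554)
sqrt(u + A(-2086, r(20, 34))) = sqrt(-5063554 + (4 - 2086)) = sqrt(-5063554 - 2082) = sqrt(-5065636) = 2*I*sqrt(1266409)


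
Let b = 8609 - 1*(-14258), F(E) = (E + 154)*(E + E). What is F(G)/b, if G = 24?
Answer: 8544/22867 ≈ 0.37364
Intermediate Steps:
F(E) = 2*E*(154 + E) (F(E) = (154 + E)*(2*E) = 2*E*(154 + E))
b = 22867 (b = 8609 + 14258 = 22867)
F(G)/b = (2*24*(154 + 24))/22867 = (2*24*178)*(1/22867) = 8544*(1/22867) = 8544/22867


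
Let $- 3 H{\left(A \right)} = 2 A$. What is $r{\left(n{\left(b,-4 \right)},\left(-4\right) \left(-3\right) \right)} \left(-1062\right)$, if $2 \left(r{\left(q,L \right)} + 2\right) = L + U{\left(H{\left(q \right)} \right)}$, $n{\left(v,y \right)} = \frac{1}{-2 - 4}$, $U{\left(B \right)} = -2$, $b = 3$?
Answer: $-3186$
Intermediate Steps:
$H{\left(A \right)} = - \frac{2 A}{3}$
$n{\left(v,y \right)} = - \frac{1}{6}$ ($n{\left(v,y \right)} = \frac{1}{-6} = - \frac{1}{6}$)
$r{\left(q,L \right)} = -3 + \frac{L}{2}$ ($r{\left(q,L \right)} = -2 + \frac{L - 2}{2} = -2 + \frac{-2 + L}{2} = -2 + \left(-1 + \frac{L}{2}\right) = -3 + \frac{L}{2}$)
$r{\left(n{\left(b,-4 \right)},\left(-4\right) \left(-3\right) \right)} \left(-1062\right) = \left(-3 + \frac{\left(-4\right) \left(-3\right)}{2}\right) \left(-1062\right) = \left(-3 + \frac{1}{2} \cdot 12\right) \left(-1062\right) = \left(-3 + 6\right) \left(-1062\right) = 3 \left(-1062\right) = -3186$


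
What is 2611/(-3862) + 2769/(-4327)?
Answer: -21991675/16710874 ≈ -1.3160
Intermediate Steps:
2611/(-3862) + 2769/(-4327) = 2611*(-1/3862) + 2769*(-1/4327) = -2611/3862 - 2769/4327 = -21991675/16710874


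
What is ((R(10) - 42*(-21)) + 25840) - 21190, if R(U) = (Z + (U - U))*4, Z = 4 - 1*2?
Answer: 5540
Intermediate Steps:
Z = 2 (Z = 4 - 2 = 2)
R(U) = 8 (R(U) = (2 + (U - U))*4 = (2 + 0)*4 = 2*4 = 8)
((R(10) - 42*(-21)) + 25840) - 21190 = ((8 - 42*(-21)) + 25840) - 21190 = ((8 + 882) + 25840) - 21190 = (890 + 25840) - 21190 = 26730 - 21190 = 5540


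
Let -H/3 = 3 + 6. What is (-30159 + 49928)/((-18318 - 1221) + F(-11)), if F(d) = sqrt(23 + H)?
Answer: -386266491/381772525 - 39538*I/381772525 ≈ -1.0118 - 0.00010356*I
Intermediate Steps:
H = -27 (H = -3*(3 + 6) = -3*9 = -27)
F(d) = 2*I (F(d) = sqrt(23 - 27) = sqrt(-4) = 2*I)
(-30159 + 49928)/((-18318 - 1221) + F(-11)) = (-30159 + 49928)/((-18318 - 1221) + 2*I) = 19769/(-19539 + 2*I) = 19769*((-19539 - 2*I)/381772525) = 19769*(-19539 - 2*I)/381772525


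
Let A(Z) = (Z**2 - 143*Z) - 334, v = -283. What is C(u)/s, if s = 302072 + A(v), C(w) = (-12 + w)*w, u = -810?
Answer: 166455/105574 ≈ 1.5767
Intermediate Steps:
A(Z) = -334 + Z**2 - 143*Z
C(w) = w*(-12 + w)
s = 422296 (s = 302072 + (-334 + (-283)**2 - 143*(-283)) = 302072 + (-334 + 80089 + 40469) = 302072 + 120224 = 422296)
C(u)/s = -810*(-12 - 810)/422296 = -810*(-822)*(1/422296) = 665820*(1/422296) = 166455/105574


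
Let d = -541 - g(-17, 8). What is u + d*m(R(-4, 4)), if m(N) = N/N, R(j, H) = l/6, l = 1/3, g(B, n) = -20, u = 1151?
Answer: 630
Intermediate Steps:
l = ⅓ ≈ 0.33333
R(j, H) = 1/18 (R(j, H) = (⅓)/6 = (⅓)*(⅙) = 1/18)
m(N) = 1
d = -521 (d = -541 - 1*(-20) = -541 + 20 = -521)
u + d*m(R(-4, 4)) = 1151 - 521*1 = 1151 - 521 = 630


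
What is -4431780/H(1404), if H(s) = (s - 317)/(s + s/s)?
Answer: -6226650900/1087 ≈ -5.7283e+6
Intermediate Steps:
H(s) = (-317 + s)/(1 + s) (H(s) = (-317 + s)/(s + 1) = (-317 + s)/(1 + s))
-4431780/H(1404) = -4431780*(1 + 1404)/(-317 + 1404) = -4431780/(1087/1405) = -4431780/((1/1405)*1087) = -4431780/1087/1405 = -4431780*1405/1087 = -6226650900/1087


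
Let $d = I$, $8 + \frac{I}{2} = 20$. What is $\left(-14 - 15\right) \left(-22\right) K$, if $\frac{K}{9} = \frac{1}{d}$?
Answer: $\frac{957}{4} \approx 239.25$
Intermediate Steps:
$I = 24$ ($I = -16 + 2 \cdot 20 = -16 + 40 = 24$)
$d = 24$
$K = \frac{3}{8}$ ($K = \frac{9}{24} = 9 \cdot \frac{1}{24} = \frac{3}{8} \approx 0.375$)
$\left(-14 - 15\right) \left(-22\right) K = \left(-14 - 15\right) \left(-22\right) \frac{3}{8} = \left(-29\right) \left(-22\right) \frac{3}{8} = 638 \cdot \frac{3}{8} = \frac{957}{4}$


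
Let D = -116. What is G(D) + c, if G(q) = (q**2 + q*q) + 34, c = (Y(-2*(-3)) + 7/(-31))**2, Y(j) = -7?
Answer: 25945282/961 ≈ 26998.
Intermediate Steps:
c = 50176/961 (c = (-7 + 7/(-31))**2 = (-7 + 7*(-1/31))**2 = (-7 - 7/31)**2 = (-224/31)**2 = 50176/961 ≈ 52.212)
G(q) = 34 + 2*q**2 (G(q) = (q**2 + q**2) + 34 = 2*q**2 + 34 = 34 + 2*q**2)
G(D) + c = (34 + 2*(-116)**2) + 50176/961 = (34 + 2*13456) + 50176/961 = (34 + 26912) + 50176/961 = 26946 + 50176/961 = 25945282/961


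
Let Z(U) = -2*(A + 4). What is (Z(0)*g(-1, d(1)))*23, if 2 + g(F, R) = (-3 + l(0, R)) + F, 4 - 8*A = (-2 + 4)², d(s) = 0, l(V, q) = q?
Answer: 1104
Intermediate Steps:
A = 0 (A = ½ - (-2 + 4)²/8 = ½ - ⅛*2² = ½ - ⅛*4 = ½ - ½ = 0)
Z(U) = -8 (Z(U) = -2*(0 + 4) = -2*4 = -8)
g(F, R) = -5 + F + R (g(F, R) = -2 + ((-3 + R) + F) = -2 + (-3 + F + R) = -5 + F + R)
(Z(0)*g(-1, d(1)))*23 = -8*(-5 - 1 + 0)*23 = -8*(-6)*23 = 48*23 = 1104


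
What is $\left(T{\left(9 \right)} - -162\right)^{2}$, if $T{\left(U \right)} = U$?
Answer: $29241$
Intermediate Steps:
$\left(T{\left(9 \right)} - -162\right)^{2} = \left(9 - -162\right)^{2} = \left(9 + 162\right)^{2} = 171^{2} = 29241$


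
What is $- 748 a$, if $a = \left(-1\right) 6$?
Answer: $4488$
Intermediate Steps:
$a = -6$
$- 748 a = \left(-748\right) \left(-6\right) = 4488$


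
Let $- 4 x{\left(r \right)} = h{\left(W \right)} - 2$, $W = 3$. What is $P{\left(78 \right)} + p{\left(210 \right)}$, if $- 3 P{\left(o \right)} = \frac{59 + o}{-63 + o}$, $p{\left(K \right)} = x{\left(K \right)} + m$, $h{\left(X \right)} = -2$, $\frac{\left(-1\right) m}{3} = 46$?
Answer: $- \frac{6302}{45} \approx -140.04$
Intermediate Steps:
$m = -138$ ($m = \left(-3\right) 46 = -138$)
$x{\left(r \right)} = 1$ ($x{\left(r \right)} = - \frac{-2 - 2}{4} = \left(- \frac{1}{4}\right) \left(-4\right) = 1$)
$p{\left(K \right)} = -137$ ($p{\left(K \right)} = 1 - 138 = -137$)
$P{\left(o \right)} = - \frac{59 + o}{3 \left(-63 + o\right)}$ ($P{\left(o \right)} = - \frac{\left(59 + o\right) \frac{1}{-63 + o}}{3} = - \frac{\frac{1}{-63 + o} \left(59 + o\right)}{3} = - \frac{59 + o}{3 \left(-63 + o\right)}$)
$P{\left(78 \right)} + p{\left(210 \right)} = \frac{-59 - 78}{3 \left(-63 + 78\right)} - 137 = \frac{-59 - 78}{3 \cdot 15} - 137 = \frac{1}{3} \cdot \frac{1}{15} \left(-137\right) - 137 = - \frac{137}{45} - 137 = - \frac{6302}{45}$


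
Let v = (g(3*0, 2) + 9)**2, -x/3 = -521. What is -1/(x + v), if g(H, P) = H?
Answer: -1/1644 ≈ -0.00060827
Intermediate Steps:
x = 1563 (x = -3*(-521) = 1563)
v = 81 (v = (3*0 + 9)**2 = (0 + 9)**2 = 9**2 = 81)
-1/(x + v) = -1/(1563 + 81) = -1/1644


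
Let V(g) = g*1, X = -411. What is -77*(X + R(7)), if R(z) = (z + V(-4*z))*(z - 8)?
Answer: 30030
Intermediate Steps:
V(g) = g
R(z) = -3*z*(-8 + z) (R(z) = (z - 4*z)*(z - 8) = (-3*z)*(-8 + z) = -3*z*(-8 + z))
-77*(X + R(7)) = -77*(-411 + 3*7*(8 - 1*7)) = -77*(-411 + 3*7*(8 - 7)) = -77*(-411 + 3*7*1) = -77*(-411 + 21) = -77*(-390) = 30030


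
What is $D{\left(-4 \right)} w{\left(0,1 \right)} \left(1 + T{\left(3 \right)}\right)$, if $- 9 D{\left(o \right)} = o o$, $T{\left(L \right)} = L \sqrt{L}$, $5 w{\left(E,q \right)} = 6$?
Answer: $- \frac{32}{15} - \frac{32 \sqrt{3}}{5} \approx -13.218$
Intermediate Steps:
$w{\left(E,q \right)} = \frac{6}{5}$ ($w{\left(E,q \right)} = \frac{1}{5} \cdot 6 = \frac{6}{5}$)
$T{\left(L \right)} = L^{\frac{3}{2}}$
$D{\left(o \right)} = - \frac{o^{2}}{9}$ ($D{\left(o \right)} = - \frac{o o}{9} = - \frac{o^{2}}{9}$)
$D{\left(-4 \right)} w{\left(0,1 \right)} \left(1 + T{\left(3 \right)}\right) = - \frac{\left(-4\right)^{2}}{9} \cdot \frac{6}{5} \left(1 + 3^{\frac{3}{2}}\right) = \left(- \frac{1}{9}\right) 16 \cdot \frac{6}{5} \left(1 + 3 \sqrt{3}\right) = \left(- \frac{16}{9}\right) \frac{6}{5} \left(1 + 3 \sqrt{3}\right) = - \frac{32 \left(1 + 3 \sqrt{3}\right)}{15} = - \frac{32}{15} - \frac{32 \sqrt{3}}{5}$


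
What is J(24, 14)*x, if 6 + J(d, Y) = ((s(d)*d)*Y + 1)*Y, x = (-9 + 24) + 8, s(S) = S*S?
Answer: 62318776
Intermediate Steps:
s(S) = S²
x = 23 (x = 15 + 8 = 23)
J(d, Y) = -6 + Y*(1 + Y*d³) (J(d, Y) = -6 + ((d²*d)*Y + 1)*Y = -6 + (d³*Y + 1)*Y = -6 + (Y*d³ + 1)*Y = -6 + (1 + Y*d³)*Y = -6 + Y*(1 + Y*d³))
J(24, 14)*x = (-6 + 14 + 14²*24³)*23 = (-6 + 14 + 196*13824)*23 = (-6 + 14 + 2709504)*23 = 2709512*23 = 62318776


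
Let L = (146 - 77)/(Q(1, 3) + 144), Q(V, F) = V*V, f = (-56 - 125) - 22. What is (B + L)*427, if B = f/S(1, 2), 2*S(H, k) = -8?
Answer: 12686597/580 ≈ 21873.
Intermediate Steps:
f = -203 (f = -181 - 22 = -203)
S(H, k) = -4 (S(H, k) = (½)*(-8) = -4)
Q(V, F) = V²
B = 203/4 (B = -203/(-4) = -203*(-¼) = 203/4 ≈ 50.750)
L = 69/145 (L = (146 - 77)/(1² + 144) = 69/(1 + 144) = 69/145 ≈ 0.47586)
(B + L)*427 = (203/4 + 69/145)*427 = (29711/580)*427 = 12686597/580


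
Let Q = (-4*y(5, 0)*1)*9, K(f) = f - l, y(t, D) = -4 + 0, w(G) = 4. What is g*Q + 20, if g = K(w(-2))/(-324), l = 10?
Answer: 68/3 ≈ 22.667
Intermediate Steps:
y(t, D) = -4
K(f) = -10 + f (K(f) = f - 1*10 = f - 10 = -10 + f)
Q = 144 (Q = (-4*(-4)*1)*9 = (16*1)*9 = 16*9 = 144)
g = 1/54 (g = (-10 + 4)/(-324) = -6*(-1/324) = 1/54 ≈ 0.018519)
g*Q + 20 = (1/54)*144 + 20 = 8/3 + 20 = 68/3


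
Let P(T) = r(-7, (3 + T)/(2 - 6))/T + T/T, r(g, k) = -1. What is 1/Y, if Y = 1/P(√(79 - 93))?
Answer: 1 + I*√14/14 ≈ 1.0 + 0.26726*I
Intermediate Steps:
P(T) = 1 - 1/T (P(T) = -1/T + T/T = -1/T + 1 = 1 - 1/T)
Y = I*√14/(-1 + I*√14) (Y = 1/((-1 + √(79 - 93))/(√(79 - 93))) = 1/((-1 + √(-14))/(√(-14))) = 1/((-1 + I*√14)/((I*√14))) = 1/((-I*√14/14)*(-1 + I*√14)) = 1/(-I*√14*(-1 + I*√14)/14) = I*√14/(-1 + I*√14) ≈ 0.93333 - 0.24944*I)
1/Y = 1/(√14/(I + √14)) = √14*(I + √14)/14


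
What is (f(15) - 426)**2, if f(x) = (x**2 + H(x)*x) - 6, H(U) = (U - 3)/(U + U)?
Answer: 40401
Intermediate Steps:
H(U) = (-3 + U)/(2*U) (H(U) = (-3 + U)/((2*U)) = (-3 + U)*(1/(2*U)) = (-3 + U)/(2*U))
f(x) = -15/2 + x**2 + x/2 (f(x) = (x**2 + ((-3 + x)/(2*x))*x) - 6 = (x**2 + (-3/2 + x/2)) - 6 = (-3/2 + x**2 + x/2) - 6 = -15/2 + x**2 + x/2)
(f(15) - 426)**2 = ((-15/2 + 15**2 + (1/2)*15) - 426)**2 = ((-15/2 + 225 + 15/2) - 426)**2 = (225 - 426)**2 = (-201)**2 = 40401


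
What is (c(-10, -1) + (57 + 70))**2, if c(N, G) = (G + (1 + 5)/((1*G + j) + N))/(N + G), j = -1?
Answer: 7823209/484 ≈ 16164.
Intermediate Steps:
c(N, G) = (G + 6/(-1 + G + N))/(G + N) (c(N, G) = (G + (1 + 5)/((1*G - 1) + N))/(N + G) = (G + 6/((G - 1) + N))/(G + N) = (G + 6/((-1 + G) + N))/(G + N) = (G + 6/(-1 + G + N))/(G + N))
(c(-10, -1) + (57 + 70))**2 = ((6 + (-1)**2 - 1*(-1) - 1*(-10))/((-1)**2 + (-10)**2 - 1*(-1) - 1*(-10) + 2*(-1)*(-10)) + (57 + 70))**2 = ((6 + 1 + 1 + 10)/(1 + 100 + 1 + 10 + 20) + 127)**2 = (18/132 + 127)**2 = ((1/132)*18 + 127)**2 = (3/22 + 127)**2 = (2797/22)**2 = 7823209/484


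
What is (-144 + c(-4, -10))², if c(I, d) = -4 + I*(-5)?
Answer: 16384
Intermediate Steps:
c(I, d) = -4 - 5*I
(-144 + c(-4, -10))² = (-144 + (-4 - 5*(-4)))² = (-144 + (-4 + 20))² = (-144 + 16)² = (-128)² = 16384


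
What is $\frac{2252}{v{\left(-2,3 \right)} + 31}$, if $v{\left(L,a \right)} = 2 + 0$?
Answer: $\frac{2252}{33} \approx 68.242$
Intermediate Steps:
$v{\left(L,a \right)} = 2$
$\frac{2252}{v{\left(-2,3 \right)} + 31} = \frac{2252}{2 + 31} = \frac{2252}{33}$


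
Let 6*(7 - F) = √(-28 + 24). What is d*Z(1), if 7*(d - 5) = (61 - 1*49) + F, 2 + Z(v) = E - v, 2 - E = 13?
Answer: -108 + 2*I/3 ≈ -108.0 + 0.66667*I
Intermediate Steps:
E = -11 (E = 2 - 1*13 = 2 - 13 = -11)
F = 7 - I/3 (F = 7 - √(-28 + 24)/6 = 7 - I/3 ≈ 7.0 - 0.33333*I)
Z(v) = -13 - v (Z(v) = -2 + (-11 - v) = -13 - v)
d = 54/7 - I/21 (d = 5 + ((61 - 1*49) + (7 - I/3))/7 = 5 + ((61 - 49) + (7 - I/3))/7 = 5 + (12 + (7 - I/3))/7 = 5 + (19 - I/3)/7 = 5 + (19/7 - I/21) = 54/7 - I/21 ≈ 7.7143 - 0.047619*I)
d*Z(1) = (54/7 - I/21)*(-13 - 1*1) = (54/7 - I/21)*(-13 - 1) = (54/7 - I/21)*(-14) = -108 + 2*I/3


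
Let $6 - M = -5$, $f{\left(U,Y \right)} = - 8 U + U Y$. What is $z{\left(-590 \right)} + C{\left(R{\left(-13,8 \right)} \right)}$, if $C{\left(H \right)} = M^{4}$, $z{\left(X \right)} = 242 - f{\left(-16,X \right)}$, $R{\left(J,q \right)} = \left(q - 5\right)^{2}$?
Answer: $5315$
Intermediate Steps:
$R{\left(J,q \right)} = \left(-5 + q\right)^{2}$
$z{\left(X \right)} = 114 + 16 X$ ($z{\left(X \right)} = 242 - - 16 \left(-8 + X\right) = 242 - \left(128 - 16 X\right) = 242 + \left(-128 + 16 X\right) = 114 + 16 X$)
$M = 11$ ($M = 6 - -5 = 6 + 5 = 11$)
$C{\left(H \right)} = 14641$ ($C{\left(H \right)} = 11^{4} = 14641$)
$z{\left(-590 \right)} + C{\left(R{\left(-13,8 \right)} \right)} = \left(114 + 16 \left(-590\right)\right) + 14641 = \left(114 - 9440\right) + 14641 = -9326 + 14641 = 5315$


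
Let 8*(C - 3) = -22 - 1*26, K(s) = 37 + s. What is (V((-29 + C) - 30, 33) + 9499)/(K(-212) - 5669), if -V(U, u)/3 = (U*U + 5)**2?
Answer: 11108726/1461 ≈ 7603.5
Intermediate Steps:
C = -3 (C = 3 + (-22 - 1*26)/8 = 3 + (-22 - 26)/8 = 3 + (1/8)*(-48) = 3 - 6 = -3)
V(U, u) = -3*(5 + U**2)**2 (V(U, u) = -3*(U*U + 5)**2 = -3*(U**2 + 5)**2 = -3*(5 + U**2)**2)
(V((-29 + C) - 30, 33) + 9499)/(K(-212) - 5669) = (-3*(5 + ((-29 - 3) - 30)**2)**2 + 9499)/((37 - 212) - 5669) = (-3*(5 + (-32 - 30)**2)**2 + 9499)/(-175 - 5669) = (-3*(5 + (-62)**2)**2 + 9499)/(-5844) = (-3*(5 + 3844)**2 + 9499)*(-1/5844) = (-3*3849**2 + 9499)*(-1/5844) = (-3*14814801 + 9499)*(-1/5844) = (-44444403 + 9499)*(-1/5844) = -44434904*(-1/5844) = 11108726/1461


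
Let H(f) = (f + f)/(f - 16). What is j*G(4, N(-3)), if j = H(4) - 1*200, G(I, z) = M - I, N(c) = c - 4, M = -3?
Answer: 4214/3 ≈ 1404.7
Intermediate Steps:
N(c) = -4 + c
H(f) = 2*f/(-16 + f) (H(f) = (2*f)/(-16 + f) = 2*f/(-16 + f))
G(I, z) = -3 - I
j = -602/3 (j = 2*4/(-16 + 4) - 1*200 = 2*4/(-12) - 200 = 2*4*(-1/12) - 200 = -⅔ - 200 = -602/3 ≈ -200.67)
j*G(4, N(-3)) = -602*(-3 - 1*4)/3 = -602*(-3 - 4)/3 = -602/3*(-7) = 4214/3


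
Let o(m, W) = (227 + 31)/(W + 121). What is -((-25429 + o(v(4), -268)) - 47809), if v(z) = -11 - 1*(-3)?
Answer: 3588748/49 ≈ 73240.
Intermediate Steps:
v(z) = -8 (v(z) = -11 + 3 = -8)
o(m, W) = 258/(121 + W)
-((-25429 + o(v(4), -268)) - 47809) = -((-25429 + 258/(121 - 268)) - 47809) = -((-25429 + 258/(-147)) - 47809) = -((-25429 + 258*(-1/147)) - 47809) = -((-25429 - 86/49) - 47809) = -(-1246107/49 - 47809) = -1*(-3588748/49) = 3588748/49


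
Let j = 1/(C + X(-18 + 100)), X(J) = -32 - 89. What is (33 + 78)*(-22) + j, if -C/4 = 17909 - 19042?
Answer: -10771661/4411 ≈ -2442.0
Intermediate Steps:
X(J) = -121
C = 4532 (C = -4*(17909 - 19042) = -4*(-1133) = 4532)
j = 1/4411 (j = 1/(4532 - 121) = 1/4411 ≈ 0.00022671)
(33 + 78)*(-22) + j = (33 + 78)*(-22) + 1/4411 = 111*(-22) + 1/4411 = -2442 + 1/4411 = -10771661/4411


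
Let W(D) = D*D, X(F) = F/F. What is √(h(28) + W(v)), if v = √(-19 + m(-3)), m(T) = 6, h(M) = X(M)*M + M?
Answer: √43 ≈ 6.5574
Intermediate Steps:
X(F) = 1
h(M) = 2*M (h(M) = 1*M + M = M + M = 2*M)
v = I*√13 (v = √(-19 + 6) = √(-13) = I*√13 ≈ 3.6056*I)
W(D) = D²
√(h(28) + W(v)) = √(2*28 + (I*√13)²) = √(56 - 13) = √43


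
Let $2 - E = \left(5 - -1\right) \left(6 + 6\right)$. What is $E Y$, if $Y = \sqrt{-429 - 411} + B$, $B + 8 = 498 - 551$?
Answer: $4270 - 140 i \sqrt{210} \approx 4270.0 - 2028.8 i$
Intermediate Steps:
$B = -61$ ($B = -8 + \left(498 - 551\right) = -8 - 53 = -61$)
$Y = -61 + 2 i \sqrt{210}$ ($Y = \sqrt{-429 - 411} - 61 = \sqrt{-840} - 61 = 2 i \sqrt{210} - 61 = -61 + 2 i \sqrt{210} \approx -61.0 + 28.983 i$)
$E = -70$ ($E = 2 - \left(5 - -1\right) \left(6 + 6\right) = 2 - \left(5 + 1\right) 12 = 2 - 6 \cdot 12 = 2 - 72 = -70$)
$E Y = - 70 \left(-61 + 2 i \sqrt{210}\right) = 4270 - 140 i \sqrt{210}$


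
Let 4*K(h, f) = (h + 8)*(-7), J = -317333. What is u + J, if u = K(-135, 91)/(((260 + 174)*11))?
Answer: -865684297/2728 ≈ -3.1733e+5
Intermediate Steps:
K(h, f) = -14 - 7*h/4 (K(h, f) = ((h + 8)*(-7))/4 = ((8 + h)*(-7))/4 = (-56 - 7*h)/4 = -14 - 7*h/4)
u = 127/2728 (u = (-14 - 7/4*(-135))/(((260 + 174)*11)) = (-14 + 945/4)/((434*11)) = (889/4)/4774 = (889/4)*(1/4774) = 127/2728 ≈ 0.046554)
u + J = 127/2728 - 317333 = -865684297/2728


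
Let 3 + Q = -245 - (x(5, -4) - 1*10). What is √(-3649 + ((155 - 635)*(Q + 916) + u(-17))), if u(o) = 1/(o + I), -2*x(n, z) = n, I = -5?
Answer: I*√159859898/22 ≈ 574.71*I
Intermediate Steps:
x(n, z) = -n/2
u(o) = 1/(-5 + o) (u(o) = 1/(o - 5) = 1/(-5 + o))
Q = -471/2 (Q = -3 + (-245 - (-½*5 - 1*10)) = -3 + (-245 - (-5/2 - 10)) = -3 + (-245 - 1*(-25/2)) = -3 + (-245 + 25/2) = -3 - 465/2 = -471/2 ≈ -235.50)
√(-3649 + ((155 - 635)*(Q + 916) + u(-17))) = √(-3649 + ((155 - 635)*(-471/2 + 916) + 1/(-5 - 17))) = √(-3649 + (-480*1361/2 + 1/(-22))) = √(-3649 + (-326640 - 1/22)) = √(-3649 - 7186081/22) = √(-7266359/22) = I*√159859898/22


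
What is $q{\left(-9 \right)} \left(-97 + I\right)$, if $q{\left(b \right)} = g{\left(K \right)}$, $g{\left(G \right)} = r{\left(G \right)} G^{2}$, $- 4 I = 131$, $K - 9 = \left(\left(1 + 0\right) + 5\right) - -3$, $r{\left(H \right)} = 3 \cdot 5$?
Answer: $-630585$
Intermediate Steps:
$r{\left(H \right)} = 15$
$K = 18$ ($K = 9 + \left(\left(\left(1 + 0\right) + 5\right) - -3\right) = 9 + \left(\left(1 + 5\right) + 3\right) = 9 + \left(6 + 3\right) = 9 + 9 = 18$)
$I = - \frac{131}{4}$ ($I = \left(- \frac{1}{4}\right) 131 = - \frac{131}{4} \approx -32.75$)
$g{\left(G \right)} = 15 G^{2}$
$q{\left(b \right)} = 4860$ ($q{\left(b \right)} = 15 \cdot 18^{2} = 15 \cdot 324 = 4860$)
$q{\left(-9 \right)} \left(-97 + I\right) = 4860 \left(-97 - \frac{131}{4}\right) = 4860 \left(- \frac{519}{4}\right) = -630585$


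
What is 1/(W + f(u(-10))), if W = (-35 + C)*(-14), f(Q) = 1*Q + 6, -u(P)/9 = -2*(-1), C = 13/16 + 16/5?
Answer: 40/16873 ≈ 0.0023707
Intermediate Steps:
C = 321/80 (C = 13*(1/16) + 16*(⅕) = 13/16 + 16/5 = 321/80 ≈ 4.0125)
u(P) = -18 (u(P) = -(-18)*(-1) = -9*2 = -18)
f(Q) = 6 + Q (f(Q) = Q + 6 = 6 + Q)
W = 17353/40 (W = (-35 + 321/80)*(-14) = -2479/80*(-14) = 17353/40 ≈ 433.83)
1/(W + f(u(-10))) = 1/(17353/40 + (6 - 18)) = 1/(17353/40 - 12) = 1/(16873/40) = 40/16873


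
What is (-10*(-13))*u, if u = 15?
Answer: 1950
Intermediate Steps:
(-10*(-13))*u = -10*(-13)*15 = 130*15 = 1950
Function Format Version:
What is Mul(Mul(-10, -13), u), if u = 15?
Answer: 1950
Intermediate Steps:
Mul(Mul(-10, -13), u) = Mul(Mul(-10, -13), 15) = Mul(130, 15) = 1950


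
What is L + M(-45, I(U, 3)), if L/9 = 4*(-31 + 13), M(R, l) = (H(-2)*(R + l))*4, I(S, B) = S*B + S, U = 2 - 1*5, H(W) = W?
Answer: -192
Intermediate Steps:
U = -3 (U = 2 - 5 = -3)
I(S, B) = S + B*S (I(S, B) = B*S + S = S + B*S)
M(R, l) = -8*R - 8*l (M(R, l) = -2*(R + l)*4 = (-2*R - 2*l)*4 = -8*R - 8*l)
L = -648 (L = 9*(4*(-31 + 13)) = 9*(4*(-18)) = 9*(-72) = -648)
L + M(-45, I(U, 3)) = -648 + (-8*(-45) - (-24)*(1 + 3)) = -648 + (360 - (-24)*4) = -648 + (360 - 8*(-12)) = -648 + (360 + 96) = -648 + 456 = -192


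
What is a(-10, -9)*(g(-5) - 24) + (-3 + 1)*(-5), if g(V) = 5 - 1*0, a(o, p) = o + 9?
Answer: 29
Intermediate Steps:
a(o, p) = 9 + o
g(V) = 5 (g(V) = 5 + 0 = 5)
a(-10, -9)*(g(-5) - 24) + (-3 + 1)*(-5) = (9 - 10)*(5 - 24) + (-3 + 1)*(-5) = -1*(-19) - 2*(-5) = 19 + 10 = 29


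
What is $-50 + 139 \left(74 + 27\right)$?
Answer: $13989$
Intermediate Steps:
$-50 + 139 \left(74 + 27\right) = -50 + 139 \cdot 101 = -50 + 14039 = 13989$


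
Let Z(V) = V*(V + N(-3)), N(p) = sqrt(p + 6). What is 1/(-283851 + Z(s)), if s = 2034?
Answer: 142715/549923963391 - 226*sqrt(3)/1649771890173 ≈ 2.5928e-7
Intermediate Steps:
N(p) = sqrt(6 + p)
Z(V) = V*(V + sqrt(3)) (Z(V) = V*(V + sqrt(6 - 3)) = V*(V + sqrt(3)))
1/(-283851 + Z(s)) = 1/(-283851 + 2034*(2034 + sqrt(3))) = 1/(-283851 + (4137156 + 2034*sqrt(3))) = 1/(3853305 + 2034*sqrt(3))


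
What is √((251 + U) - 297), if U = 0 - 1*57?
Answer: I*√103 ≈ 10.149*I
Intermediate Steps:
U = -57 (U = 0 - 57 = -57)
√((251 + U) - 297) = √((251 - 57) - 297) = √(194 - 297) = √(-103) = I*√103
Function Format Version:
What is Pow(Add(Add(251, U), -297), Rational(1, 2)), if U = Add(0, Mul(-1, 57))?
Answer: Mul(I, Pow(103, Rational(1, 2))) ≈ Mul(10.149, I)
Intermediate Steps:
U = -57 (U = Add(0, -57) = -57)
Pow(Add(Add(251, U), -297), Rational(1, 2)) = Pow(Add(Add(251, -57), -297), Rational(1, 2)) = Pow(Add(194, -297), Rational(1, 2)) = Pow(-103, Rational(1, 2)) = Mul(I, Pow(103, Rational(1, 2)))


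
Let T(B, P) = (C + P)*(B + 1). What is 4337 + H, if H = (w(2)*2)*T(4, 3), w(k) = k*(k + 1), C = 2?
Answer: 4637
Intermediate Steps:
T(B, P) = (1 + B)*(2 + P) (T(B, P) = (2 + P)*(B + 1) = (2 + P)*(1 + B) = (1 + B)*(2 + P))
w(k) = k*(1 + k)
H = 300 (H = ((2*(1 + 2))*2)*(2 + 3 + 2*4 + 4*3) = ((2*3)*2)*(2 + 3 + 8 + 12) = (6*2)*25 = 12*25 = 300)
4337 + H = 4337 + 300 = 4637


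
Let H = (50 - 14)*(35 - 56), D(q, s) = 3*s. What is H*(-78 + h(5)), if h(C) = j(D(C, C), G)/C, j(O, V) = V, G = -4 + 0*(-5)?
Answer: 297864/5 ≈ 59573.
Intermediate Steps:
G = -4 (G = -4 + 0 = -4)
H = -756 (H = 36*(-21) = -756)
h(C) = -4/C
H*(-78 + h(5)) = -756*(-78 - 4/5) = -756*(-78 - 4*⅕) = -756*(-78 - ⅘) = -756*(-394/5) = 297864/5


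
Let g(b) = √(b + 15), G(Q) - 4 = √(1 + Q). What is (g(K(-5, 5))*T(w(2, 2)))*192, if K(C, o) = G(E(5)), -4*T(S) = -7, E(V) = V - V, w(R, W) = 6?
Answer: 672*√5 ≈ 1502.6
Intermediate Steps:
E(V) = 0
T(S) = 7/4 (T(S) = -¼*(-7) = 7/4)
G(Q) = 4 + √(1 + Q)
K(C, o) = 5 (K(C, o) = 4 + √(1 + 0) = 4 + √1 = 4 + 1 = 5)
g(b) = √(15 + b)
(g(K(-5, 5))*T(w(2, 2)))*192 = (√(15 + 5)*(7/4))*192 = (√20*(7/4))*192 = ((2*√5)*(7/4))*192 = (7*√5/2)*192 = 672*√5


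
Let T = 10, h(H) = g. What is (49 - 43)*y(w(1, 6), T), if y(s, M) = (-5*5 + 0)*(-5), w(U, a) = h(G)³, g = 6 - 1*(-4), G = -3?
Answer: 750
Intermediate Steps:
g = 10 (g = 6 + 4 = 10)
h(H) = 10
w(U, a) = 1000 (w(U, a) = 10³ = 1000)
y(s, M) = 125 (y(s, M) = (-25 + 0)*(-5) = -25*(-5) = 125)
(49 - 43)*y(w(1, 6), T) = (49 - 43)*125 = 6*125 = 750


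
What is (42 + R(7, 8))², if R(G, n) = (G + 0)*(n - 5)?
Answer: 3969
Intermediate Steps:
R(G, n) = G*(-5 + n)
(42 + R(7, 8))² = (42 + 7*(-5 + 8))² = (42 + 7*3)² = (42 + 21)² = 63² = 3969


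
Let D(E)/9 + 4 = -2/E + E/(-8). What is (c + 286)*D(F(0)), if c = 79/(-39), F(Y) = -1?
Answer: -498375/104 ≈ -4792.1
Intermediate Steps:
D(E) = -36 - 18/E - 9*E/8 (D(E) = -36 + 9*(-2/E + E/(-8)) = -36 + 9*(-2/E + E*(-⅛)) = -36 + 9*(-2/E - E/8) = -36 + (-18/E - 9*E/8) = -36 - 18/E - 9*E/8)
c = -79/39 (c = 79*(-1/39) = -79/39 ≈ -2.0256)
(c + 286)*D(F(0)) = (-79/39 + 286)*(-36 - 18/(-1) - 9/8*(-1)) = 11075*(-36 - 18*(-1) + 9/8)/39 = 11075*(-36 + 18 + 9/8)/39 = (11075/39)*(-135/8) = -498375/104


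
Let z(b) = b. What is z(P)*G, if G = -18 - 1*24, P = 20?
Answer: -840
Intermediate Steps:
G = -42 (G = -18 - 24 = -42)
z(P)*G = 20*(-42) = -840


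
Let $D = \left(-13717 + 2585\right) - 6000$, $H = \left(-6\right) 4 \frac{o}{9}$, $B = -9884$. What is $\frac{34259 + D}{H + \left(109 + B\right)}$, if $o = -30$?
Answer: $- \frac{17127}{9695} \approx -1.7666$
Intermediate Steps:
$H = 80$ ($H = \left(-6\right) 4 \left(- \frac{30}{9}\right) = - 24 \left(\left(-30\right) \frac{1}{9}\right) = \left(-24\right) \left(- \frac{10}{3}\right) = 80$)
$D = -17132$ ($D = -11132 - 6000 = -17132$)
$\frac{34259 + D}{H + \left(109 + B\right)} = \frac{34259 - 17132}{80 + \left(109 - 9884\right)} = \frac{17127}{80 - 9775} = \frac{17127}{-9695} = 17127 \left(- \frac{1}{9695}\right) = - \frac{17127}{9695}$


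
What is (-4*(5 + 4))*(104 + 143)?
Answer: -8892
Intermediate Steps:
(-4*(5 + 4))*(104 + 143) = -4*9*247 = -36*247 = -8892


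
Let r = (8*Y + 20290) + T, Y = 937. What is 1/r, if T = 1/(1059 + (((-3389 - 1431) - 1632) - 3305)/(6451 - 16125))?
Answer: 10254523/284932185752 ≈ 3.5989e-5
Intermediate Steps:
T = 9674/10254523 (T = 1/(1059 + ((-4820 - 1632) - 3305)/(-9674)) = 1/(1059 + (-6452 - 3305)*(-1/9674)) = 1/(1059 - 9757*(-1/9674)) = 1/(1059 + 9757/9674) = 1/(10254523/9674) = 9674/10254523 ≈ 0.00094339)
r = 284932185752/10254523 (r = (8*937 + 20290) + 9674/10254523 = (7496 + 20290) + 9674/10254523 = 27786 + 9674/10254523 = 284932185752/10254523 ≈ 27786.)
1/r = 1/(284932185752/10254523) = 10254523/284932185752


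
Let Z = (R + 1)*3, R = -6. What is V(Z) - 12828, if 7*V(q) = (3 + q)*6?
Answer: -89868/7 ≈ -12838.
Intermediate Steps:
Z = -15 (Z = (-6 + 1)*3 = -5*3 = -15)
V(q) = 18/7 + 6*q/7 (V(q) = ((3 + q)*6)/7 = (18 + 6*q)/7 = 18/7 + 6*q/7)
V(Z) - 12828 = (18/7 + (6/7)*(-15)) - 12828 = (18/7 - 90/7) - 12828 = -72/7 - 12828 = -89868/7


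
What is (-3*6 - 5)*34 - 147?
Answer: -929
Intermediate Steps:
(-3*6 - 5)*34 - 147 = (-18 - 5)*34 - 147 = -23*34 - 147 = -782 - 147 = -929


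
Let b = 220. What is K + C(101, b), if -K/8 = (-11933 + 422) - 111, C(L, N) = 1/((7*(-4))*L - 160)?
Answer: 277812287/2988 ≈ 92976.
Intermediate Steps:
C(L, N) = 1/(-160 - 28*L) (C(L, N) = 1/(-28*L - 160) = 1/(-160 - 28*L))
K = 92976 (K = -8*((-11933 + 422) - 111) = -8*(-11511 - 111) = -8*(-11622) = 92976)
K + C(101, b) = 92976 - 1/(160 + 28*101) = 92976 - 1/(160 + 2828) = 92976 - 1/2988 = 277812287/2988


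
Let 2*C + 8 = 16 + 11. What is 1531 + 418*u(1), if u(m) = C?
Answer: 5502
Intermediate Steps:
C = 19/2 (C = -4 + (16 + 11)/2 = -4 + (1/2)*27 = -4 + 27/2 = 19/2 ≈ 9.5000)
u(m) = 19/2
1531 + 418*u(1) = 1531 + 418*(19/2) = 1531 + 3971 = 5502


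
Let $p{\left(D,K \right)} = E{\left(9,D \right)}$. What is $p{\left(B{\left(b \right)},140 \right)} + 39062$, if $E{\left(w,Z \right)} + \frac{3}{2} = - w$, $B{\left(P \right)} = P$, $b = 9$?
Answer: $\frac{78103}{2} \approx 39052.0$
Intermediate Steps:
$E{\left(w,Z \right)} = - \frac{3}{2} - w$
$p{\left(D,K \right)} = - \frac{21}{2}$ ($p{\left(D,K \right)} = - \frac{3}{2} - 9 = - \frac{21}{2}$)
$p{\left(B{\left(b \right)},140 \right)} + 39062 = - \frac{21}{2} + 39062 = \frac{78103}{2}$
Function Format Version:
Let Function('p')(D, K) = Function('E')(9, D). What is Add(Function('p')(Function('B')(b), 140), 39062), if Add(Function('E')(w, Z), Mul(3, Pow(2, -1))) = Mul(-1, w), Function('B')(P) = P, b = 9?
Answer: Rational(78103, 2) ≈ 39052.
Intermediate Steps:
Function('E')(w, Z) = Add(Rational(-3, 2), Mul(-1, w))
Function('p')(D, K) = Rational(-21, 2) (Function('p')(D, K) = Add(Rational(-3, 2), Mul(-1, 9)) = Add(Rational(-3, 2), -9) = Rational(-21, 2))
Add(Function('p')(Function('B')(b), 140), 39062) = Add(Rational(-21, 2), 39062) = Rational(78103, 2)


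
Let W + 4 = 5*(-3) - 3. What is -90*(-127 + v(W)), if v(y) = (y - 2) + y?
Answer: 15570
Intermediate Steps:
W = -22 (W = -4 + (5*(-3) - 3) = -4 + (-15 - 3) = -4 - 18 = -22)
v(y) = -2 + 2*y (v(y) = (-2 + y) + y = -2 + 2*y)
-90*(-127 + v(W)) = -90*(-127 + (-2 + 2*(-22))) = -90*(-127 + (-2 - 44)) = -90*(-127 - 46) = -90*(-173) = 15570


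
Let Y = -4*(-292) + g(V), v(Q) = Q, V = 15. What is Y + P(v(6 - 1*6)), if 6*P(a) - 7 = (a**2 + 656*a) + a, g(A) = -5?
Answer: 6985/6 ≈ 1164.2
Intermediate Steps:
Y = 1163 (Y = -4*(-292) - 5 = 1168 - 5 = 1163)
P(a) = 7/6 + a**2/6 + 219*a/2 (P(a) = 7/6 + ((a**2 + 656*a) + a)/6 = 7/6 + (a**2 + 657*a)/6 = 7/6 + (a**2/6 + 219*a/2) = 7/6 + a**2/6 + 219*a/2)
Y + P(v(6 - 1*6)) = 1163 + (7/6 + (6 - 1*6)**2/6 + 219*(6 - 1*6)/2) = 1163 + (7/6 + (6 - 6)**2/6 + 219*(6 - 6)/2) = 1163 + (7/6 + (1/6)*0**2 + (219/2)*0) = 1163 + (7/6 + (1/6)*0 + 0) = 1163 + (7/6 + 0 + 0) = 1163 + 7/6 = 6985/6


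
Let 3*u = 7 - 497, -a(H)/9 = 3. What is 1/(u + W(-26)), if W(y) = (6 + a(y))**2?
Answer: 3/833 ≈ 0.0036014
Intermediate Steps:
a(H) = -27 (a(H) = -9*3 = -27)
u = -490/3 (u = (7 - 497)/3 = (1/3)*(-490) = -490/3 ≈ -163.33)
W(y) = 441 (W(y) = (6 - 27)**2 = (-21)**2 = 441)
1/(u + W(-26)) = 1/(-490/3 + 441) = 1/(833/3) = 3/833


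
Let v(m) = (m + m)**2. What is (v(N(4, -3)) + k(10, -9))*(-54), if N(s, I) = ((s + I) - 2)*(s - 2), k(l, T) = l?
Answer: -1404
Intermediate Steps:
N(s, I) = (-2 + s)*(-2 + I + s) (N(s, I) = ((I + s) - 2)*(-2 + s) = (-2 + I + s)*(-2 + s) = (-2 + s)*(-2 + I + s))
v(m) = 4*m**2 (v(m) = (2*m)**2 = 4*m**2)
(v(N(4, -3)) + k(10, -9))*(-54) = (4*(4 + 4**2 - 4*4 - 2*(-3) - 3*4)**2 + 10)*(-54) = (4*(4 + 16 - 16 + 6 - 12)**2 + 10)*(-54) = (4*(-2)**2 + 10)*(-54) = (4*4 + 10)*(-54) = (16 + 10)*(-54) = 26*(-54) = -1404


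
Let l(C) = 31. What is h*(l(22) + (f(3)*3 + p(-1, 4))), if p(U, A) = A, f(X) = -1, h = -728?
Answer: -23296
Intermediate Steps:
h*(l(22) + (f(3)*3 + p(-1, 4))) = -728*(31 + (-1*3 + 4)) = -728*(31 + (-3 + 4)) = -728*(31 + 1) = -728*32 = -23296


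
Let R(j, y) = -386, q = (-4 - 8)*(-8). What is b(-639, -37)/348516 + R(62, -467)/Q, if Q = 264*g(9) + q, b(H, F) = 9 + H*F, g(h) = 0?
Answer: -612299/154896 ≈ -3.9530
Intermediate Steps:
q = 96 (q = -12*(-8) = 96)
b(H, F) = 9 + F*H
Q = 96 (Q = 264*0 + 96 = 0 + 96 = 96)
b(-639, -37)/348516 + R(62, -467)/Q = (9 - 37*(-639))/348516 - 386/96 = (9 + 23643)*(1/348516) - 386*1/96 = 23652*(1/348516) - 193/48 = 219/3227 - 193/48 = -612299/154896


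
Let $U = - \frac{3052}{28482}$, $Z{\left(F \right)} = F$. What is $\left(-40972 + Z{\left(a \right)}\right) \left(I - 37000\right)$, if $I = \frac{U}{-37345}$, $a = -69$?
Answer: $\frac{10488222288731642}{6906885} \approx 1.5185 \cdot 10^{9}$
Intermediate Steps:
$U = - \frac{1526}{14241}$ ($U = \left(-3052\right) \frac{1}{28482} = - \frac{1526}{14241} \approx -0.10716$)
$I = \frac{218}{75975735}$ ($I = - \frac{1526}{14241 \left(-37345\right)} = \left(- \frac{1526}{14241}\right) \left(- \frac{1}{37345}\right) = \frac{218}{75975735} \approx 2.8693 \cdot 10^{-6}$)
$\left(-40972 + Z{\left(a \right)}\right) \left(I - 37000\right) = \left(-40972 - 69\right) \left(\frac{218}{75975735} - 37000\right) = \left(-41041\right) \left(- \frac{2811102194782}{75975735}\right) = \frac{10488222288731642}{6906885}$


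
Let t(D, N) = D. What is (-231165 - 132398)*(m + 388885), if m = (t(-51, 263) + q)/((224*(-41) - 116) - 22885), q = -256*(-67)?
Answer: -4550444171361312/32185 ≈ -1.4138e+11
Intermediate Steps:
q = 17152
m = -17101/32185 (m = (-51 + 17152)/((224*(-41) - 116) - 22885) = 17101/((-9184 - 116) - 22885) = 17101/(-9300 - 22885) = 17101/(-32185) = 17101*(-1/32185) = -17101/32185 ≈ -0.53133)
(-231165 - 132398)*(m + 388885) = (-231165 - 132398)*(-17101/32185 + 388885) = -363563*12516246624/32185 = -4550444171361312/32185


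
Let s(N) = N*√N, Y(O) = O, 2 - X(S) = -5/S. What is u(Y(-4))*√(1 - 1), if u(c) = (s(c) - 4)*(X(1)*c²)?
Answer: 0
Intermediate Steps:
X(S) = 2 + 5/S (X(S) = 2 - (-5)/S = 2 + 5/S)
s(N) = N^(3/2)
u(c) = 7*c²*(-4 + c^(3/2)) (u(c) = (c^(3/2) - 4)*((2 + 5/1)*c²) = (-4 + c^(3/2))*((2 + 5*1)*c²) = (-4 + c^(3/2))*((2 + 5)*c²) = (-4 + c^(3/2))*(7*c²) = 7*c²*(-4 + c^(3/2)))
u(Y(-4))*√(1 - 1) = (7*(-4)²*(-4 + (-4)^(3/2)))*√(1 - 1) = (7*16*(-4 - 8*I))*√0 = (-448 - 896*I)*0 = 0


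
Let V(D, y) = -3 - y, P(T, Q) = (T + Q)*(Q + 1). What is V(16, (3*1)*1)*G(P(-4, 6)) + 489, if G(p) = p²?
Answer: -687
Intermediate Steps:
P(T, Q) = (1 + Q)*(Q + T) (P(T, Q) = (Q + T)*(1 + Q) = (1 + Q)*(Q + T))
V(16, (3*1)*1)*G(P(-4, 6)) + 489 = (-3 - 3*1)*(6 - 4 + 6² + 6*(-4))² + 489 = (-3 - 3)*(6 - 4 + 36 - 24)² + 489 = (-3 - 1*3)*14² + 489 = (-3 - 3)*196 + 489 = -6*196 + 489 = -1176 + 489 = -687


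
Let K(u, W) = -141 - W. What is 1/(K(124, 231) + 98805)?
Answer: 1/98433 ≈ 1.0159e-5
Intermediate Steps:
1/(K(124, 231) + 98805) = 1/((-141 - 1*231) + 98805) = 1/((-141 - 231) + 98805) = 1/(-372 + 98805) = 1/98433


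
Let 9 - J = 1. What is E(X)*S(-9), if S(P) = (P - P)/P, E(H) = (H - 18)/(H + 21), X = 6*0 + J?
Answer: 0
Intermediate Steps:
J = 8 (J = 9 - 1*1 = 9 - 1 = 8)
X = 8 (X = 6*0 + 8 = 0 + 8 = 8)
E(H) = (-18 + H)/(21 + H)
S(P) = 0 (S(P) = 0/P = 0)
E(X)*S(-9) = ((-18 + 8)/(21 + 8))*0 = (-10/29)*0 = ((1/29)*(-10))*0 = -10/29*0 = 0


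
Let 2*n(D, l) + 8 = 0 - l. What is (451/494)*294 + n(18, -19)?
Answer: 135311/494 ≈ 273.91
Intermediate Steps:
n(D, l) = -4 - l/2 (n(D, l) = -4 + (0 - l)/2 = -4 + (-l)/2 = -4 - l/2)
(451/494)*294 + n(18, -19) = (451/494)*294 + (-4 - ½*(-19)) = (451*(1/494))*294 + (-4 + 19/2) = (451/494)*294 + 11/2 = 66297/247 + 11/2 = 135311/494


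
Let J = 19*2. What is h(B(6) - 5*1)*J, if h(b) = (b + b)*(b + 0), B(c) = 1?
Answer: 1216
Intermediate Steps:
J = 38
h(b) = 2*b² (h(b) = (2*b)*b = 2*b²)
h(B(6) - 5*1)*J = (2*(1 - 5*1)²)*38 = (2*(1 - 5)²)*38 = (2*(-4)²)*38 = (2*16)*38 = 32*38 = 1216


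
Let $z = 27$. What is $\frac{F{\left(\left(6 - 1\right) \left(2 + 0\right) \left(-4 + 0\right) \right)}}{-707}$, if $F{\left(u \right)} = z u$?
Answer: $\frac{1080}{707} \approx 1.5276$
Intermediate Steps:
$F{\left(u \right)} = 27 u$
$\frac{F{\left(\left(6 - 1\right) \left(2 + 0\right) \left(-4 + 0\right) \right)}}{-707} = \frac{27 \left(6 - 1\right) \left(2 + 0\right) \left(-4 + 0\right)}{-707} = 27 \cdot 5 \cdot 2 \left(-4\right) \left(- \frac{1}{707}\right) = 27 \cdot 5 \left(-8\right) \left(- \frac{1}{707}\right) = 27 \left(-40\right) \left(- \frac{1}{707}\right) = \left(-1080\right) \left(- \frac{1}{707}\right) = \frac{1080}{707}$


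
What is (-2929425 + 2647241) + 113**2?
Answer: -269415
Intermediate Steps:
(-2929425 + 2647241) + 113**2 = -282184 + 12769 = -269415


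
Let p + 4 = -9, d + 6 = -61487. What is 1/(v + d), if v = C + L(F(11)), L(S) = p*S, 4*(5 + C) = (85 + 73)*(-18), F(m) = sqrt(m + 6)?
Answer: -62209/3869956808 + 13*sqrt(17)/3869956808 ≈ -1.6061e-5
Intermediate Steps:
d = -61493 (d = -6 - 61487 = -61493)
p = -13 (p = -4 - 9 = -13)
F(m) = sqrt(6 + m)
C = -716 (C = -5 + ((85 + 73)*(-18))/4 = -5 + (158*(-18))/4 = -5 + (1/4)*(-2844) = -5 - 711 = -716)
L(S) = -13*S
v = -716 - 13*sqrt(17) (v = -716 - 13*sqrt(6 + 11) = -716 - 13*sqrt(17) ≈ -769.60)
1/(v + d) = 1/((-716 - 13*sqrt(17)) - 61493) = 1/(-62209 - 13*sqrt(17))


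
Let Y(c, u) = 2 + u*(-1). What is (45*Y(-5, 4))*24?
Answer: -2160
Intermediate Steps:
Y(c, u) = 2 - u
(45*Y(-5, 4))*24 = (45*(2 - 1*4))*24 = (45*(2 - 4))*24 = (45*(-2))*24 = -90*24 = -2160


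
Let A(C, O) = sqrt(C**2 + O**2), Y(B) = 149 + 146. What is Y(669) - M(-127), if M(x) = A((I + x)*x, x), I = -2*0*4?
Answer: 295 - 127*sqrt(16130) ≈ -15835.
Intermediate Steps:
I = 0 (I = 0*4 = 0)
Y(B) = 295
M(x) = sqrt(x**2 + x**4) (M(x) = sqrt(((0 + x)*x)**2 + x**2) = sqrt((x*x)**2 + x**2) = sqrt((x**2)**2 + x**2) = sqrt(x**4 + x**2) = sqrt(x**2 + x**4))
Y(669) - M(-127) = 295 - sqrt((-127)**2 + (-127)**4) = 295 - sqrt(16129 + 260144641) = 295 - sqrt(260160770) = 295 - 127*sqrt(16130)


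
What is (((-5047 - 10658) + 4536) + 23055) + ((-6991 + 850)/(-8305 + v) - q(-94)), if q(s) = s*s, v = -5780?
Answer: 14321797/4695 ≈ 3050.4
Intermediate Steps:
q(s) = s**2
(((-5047 - 10658) + 4536) + 23055) + ((-6991 + 850)/(-8305 + v) - q(-94)) = (((-5047 - 10658) + 4536) + 23055) + ((-6991 + 850)/(-8305 - 5780) - 1*(-94)**2) = ((-15705 + 4536) + 23055) + (-6141/(-14085) - 1*8836) = (-11169 + 23055) + (-6141*(-1/14085) - 8836) = 11886 + (2047/4695 - 8836) = 11886 - 41482973/4695 = 14321797/4695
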